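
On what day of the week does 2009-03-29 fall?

January 1, 2009 is a Thursday.
Jan 1, 2009 → Feb 1, 2009: 31 days (January has 31).
Feb 1, 2009 → Mar 1, 2009: 28 days (February has 28).
Mar 1, 2009 → Mar 29, 2009: 28 days.
Total: 87 days.
87 mod 7 = 3, so Thursday + 3 = Sunday.

Sunday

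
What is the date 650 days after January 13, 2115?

October 24, 2116

+365 (one year) → Jan 13, 2116 (285 left).
Jan has 31 days: +19 → Feb 1, 2116 (266 left).
Feb has 29 days: +29 → Mar 1, 2116 (237 left).
Mar has 31 days: +31 → Apr 1, 2116 (206 left).
Apr has 30 days: +30 → May 1, 2116 (176 left).
May has 31 days: +31 → Jun 1, 2116 (145 left).
Jun has 30 days: +30 → Jul 1, 2116 (115 left).
Jul has 31 days: +31 → Aug 1, 2116 (84 left).
Aug has 31 days: +31 → Sep 1, 2116 (53 left).
Sep has 30 days: +30 → Oct 1, 2116 (23 left).
+23 → Oct 24, 2116.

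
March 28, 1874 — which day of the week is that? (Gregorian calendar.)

Saturday

Doomsday rule: the anchor day for the 1800s is Friday. For year 74: 74÷12 = 6 r 2, and 2÷4 = 0, so 6+2+0 = 8.
Friday + 8 ≡ Saturday — that's 1874's doomsday.
In March the doomsday date is Mar 14.
Mar 28 is 14 days after Mar 14; 14 mod 7 = 0, so Saturday + 0 = Saturday.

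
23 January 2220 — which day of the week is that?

Sunday

Doomsday rule: the anchor day for the 2200s is Friday. For year 20: 20÷12 = 1 r 8, and 8÷4 = 2, so 1+8+2 = 11.
Friday + 11 ≡ Tuesday — that's 2220's doomsday.
In January the doomsday date is Jan 4 (2220 is a leap year (divisible by 4)).
Jan 23 is 19 days after Jan 4; 19 mod 7 = 5, so Tuesday + 5 = Sunday.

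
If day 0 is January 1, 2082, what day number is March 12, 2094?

4453

Jan 1, 2082 → Jan 1, 2083: 365 days.
Jan 1, 2083 → Jan 1, 2084: 365 days.
Jan 1, 2084 → Jan 1, 2085: 366 days (Feb 29, 2084 is in that span).
Jan 1, 2085 → Jan 1, 2086: 365 days.
Jan 1, 2086 → Jan 1, 2087: 365 days.
Jan 1, 2087 → Jan 1, 2088: 365 days.
Jan 1, 2088 → Jan 1, 2089: 366 days (Feb 29, 2088 is in that span).
Jan 1, 2089 → Jan 1, 2090: 365 days.
Jan 1, 2090 → Jan 1, 2091: 365 days.
Jan 1, 2091 → Jan 1, 2092: 365 days.
Jan 1, 2092 → Jan 1, 2093: 366 days (Feb 29, 2092 is in that span).
Jan 1, 2093 → Jan 1, 2094: 365 days.
Jan 1, 2094 → Feb 1, 2094: 31 days (January has 31).
Feb 1, 2094 → Mar 1, 2094: 28 days (February has 28).
Mar 1, 2094 → Mar 12, 2094: 11 days.
Total: 4453 days.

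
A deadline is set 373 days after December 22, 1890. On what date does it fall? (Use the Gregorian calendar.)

Dec has 31 days: +10 → Jan 1, 1891 (363 left).
Jan has 31 days: +31 → Feb 1, 1891 (332 left).
Feb has 28 days: +28 → Mar 1, 1891 (304 left).
Mar has 31 days: +31 → Apr 1, 1891 (273 left).
Apr has 30 days: +30 → May 1, 1891 (243 left).
May has 31 days: +31 → Jun 1, 1891 (212 left).
Jun has 30 days: +30 → Jul 1, 1891 (182 left).
Jul has 31 days: +31 → Aug 1, 1891 (151 left).
Aug has 31 days: +31 → Sep 1, 1891 (120 left).
Sep has 30 days: +30 → Oct 1, 1891 (90 left).
Oct has 31 days: +31 → Nov 1, 1891 (59 left).
Nov has 30 days: +30 → Dec 1, 1891 (29 left).
+29 → Dec 30, 1891.

December 30, 1891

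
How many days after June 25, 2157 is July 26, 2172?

5510

Jun 25, 2157 → Jun 25, 2158: 365 days.
Jun 25, 2158 → Jun 25, 2159: 365 days.
Jun 25, 2159 → Jun 25, 2160: 366 days (Feb 29, 2160 is in that span).
Jun 25, 2160 → Jun 25, 2161: 365 days.
Jun 25, 2161 → Jun 25, 2162: 365 days.
Jun 25, 2162 → Jun 25, 2163: 365 days.
Jun 25, 2163 → Jun 25, 2164: 366 days (Feb 29, 2164 is in that span).
Jun 25, 2164 → Jun 25, 2165: 365 days.
Jun 25, 2165 → Jun 25, 2166: 365 days.
Jun 25, 2166 → Jun 25, 2167: 365 days.
Jun 25, 2167 → Jun 25, 2168: 366 days (Feb 29, 2168 is in that span).
Jun 25, 2168 → Jun 25, 2169: 365 days.
Jun 25, 2169 → Jun 25, 2170: 365 days.
Jun 25, 2170 → Jun 25, 2171: 365 days.
Jun 25, 2171 → Jul 25, 2171: 30 days (June has 30).
Jul 25, 2171 → Aug 25, 2171: 31 days (July has 31).
Aug 25, 2171 → Sep 25, 2171: 31 days (August has 31).
Sep 25, 2171 → Oct 25, 2171: 30 days (September has 30).
Oct 25, 2171 → Nov 25, 2171: 31 days (October has 31).
Nov 25, 2171 → Dec 25, 2171: 30 days (November has 30).
Dec 25, 2171 → Jan 25, 2172: 31 days (December has 31).
Jan 25, 2172 → Feb 25, 2172: 31 days (January has 31).
Feb 25, 2172 → Mar 25, 2172: 29 days (February has 29).
Mar 25, 2172 → Apr 25, 2172: 31 days (March has 31).
Apr 25, 2172 → May 25, 2172: 30 days (April has 30).
May 25, 2172 → Jun 25, 2172: 31 days (May has 31).
Jun 25, 2172 → Jul 25, 2172: 30 days (June has 30).
Jul 25, 2172 → Jul 26, 2172: 1 days.
Total: 5510 days.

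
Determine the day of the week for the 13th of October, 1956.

Doomsday rule: the anchor day for the 1900s is Wednesday. For year 56: 56÷12 = 4 r 8, and 8÷4 = 2, so 4+8+2 = 14.
Wednesday + 14 ≡ Wednesday — that's 1956's doomsday.
In October the doomsday date is Oct 10.
Oct 13 is 3 days after Oct 10; 3 mod 7 = 3, so Wednesday + 3 = Saturday.

Saturday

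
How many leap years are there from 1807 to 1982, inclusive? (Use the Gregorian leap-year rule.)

Multiples of 4 in [1807,1982]: 44.
Of those, multiples of 100: 1 (not leap unless ÷400).
Multiples of 400: 0.
Leap years = 44 − 1 + 0 = 43.

43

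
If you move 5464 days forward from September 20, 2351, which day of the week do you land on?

Sep 20, 2351 is a Thursday.
5464 mod 7 = 4, so 5464 days after a Thursday is Thursday + 4 = Monday.

Monday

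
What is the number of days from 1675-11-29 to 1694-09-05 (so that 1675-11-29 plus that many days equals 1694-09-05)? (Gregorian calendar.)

Nov 29, 1675 → Nov 29, 1676: 366 days (Feb 29, 1676 is in that span).
Nov 29, 1676 → Nov 29, 1677: 365 days.
Nov 29, 1677 → Nov 29, 1678: 365 days.
Nov 29, 1678 → Nov 29, 1679: 365 days.
Nov 29, 1679 → Nov 29, 1680: 366 days (Feb 29, 1680 is in that span).
Nov 29, 1680 → Nov 29, 1681: 365 days.
Nov 29, 1681 → Nov 29, 1682: 365 days.
Nov 29, 1682 → Nov 29, 1683: 365 days.
Nov 29, 1683 → Nov 29, 1684: 366 days (Feb 29, 1684 is in that span).
Nov 29, 1684 → Nov 29, 1685: 365 days.
Nov 29, 1685 → Nov 29, 1686: 365 days.
Nov 29, 1686 → Nov 29, 1687: 365 days.
Nov 29, 1687 → Nov 29, 1688: 366 days (Feb 29, 1688 is in that span).
Nov 29, 1688 → Nov 29, 1689: 365 days.
Nov 29, 1689 → Nov 29, 1690: 365 days.
Nov 29, 1690 → Nov 29, 1691: 365 days.
Nov 29, 1691 → Nov 29, 1692: 366 days (Feb 29, 1692 is in that span).
Nov 29, 1692 → Nov 29, 1693: 365 days.
Nov 29, 1693 → Dec 29, 1693: 30 days (November has 30).
Dec 29, 1693 → Jan 29, 1694: 31 days (December has 31).
Jan 29, 1694 → Feb 28, 1694: 30 days (January has 31).
Feb 28, 1694 → Mar 28, 1694: 28 days (February has 28).
Mar 28, 1694 → Apr 28, 1694: 31 days (March has 31).
Apr 28, 1694 → May 28, 1694: 30 days (April has 30).
May 28, 1694 → Jun 28, 1694: 31 days (May has 31).
Jun 28, 1694 → Jul 28, 1694: 30 days (June has 30).
Jul 28, 1694 → Aug 28, 1694: 31 days (July has 31).
Aug 28, 1694 → Sep 5, 1694: 8 days.
Total: 6855 days.

6855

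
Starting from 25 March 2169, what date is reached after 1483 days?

April 16, 2173

+365 (one year) → Mar 25, 2170 (1118 left).
+365 (one year) → Mar 25, 2171 (753 left).
+366 (one year; includes Feb 29, 2172) → Mar 25, 2172 (387 left).
Mar has 31 days: +7 → Apr 1, 2172 (380 left).
Apr has 30 days: +30 → May 1, 2172 (350 left).
May has 31 days: +31 → Jun 1, 2172 (319 left).
Jun has 30 days: +30 → Jul 1, 2172 (289 left).
Jul has 31 days: +31 → Aug 1, 2172 (258 left).
Aug has 31 days: +31 → Sep 1, 2172 (227 left).
Sep has 30 days: +30 → Oct 1, 2172 (197 left).
Oct has 31 days: +31 → Nov 1, 2172 (166 left).
Nov has 30 days: +30 → Dec 1, 2172 (136 left).
Dec has 31 days: +31 → Jan 1, 2173 (105 left).
Jan has 31 days: +31 → Feb 1, 2173 (74 left).
Feb has 28 days: +28 → Mar 1, 2173 (46 left).
Mar has 31 days: +31 → Apr 1, 2173 (15 left).
+15 → Apr 16, 2173.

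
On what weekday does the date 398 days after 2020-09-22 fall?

Sep 22, 2020 is a Tuesday.
398 mod 7 = 6, so 398 days after a Tuesday is Tuesday + 6 = Monday.

Monday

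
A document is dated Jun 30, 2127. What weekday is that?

Doomsday rule: the anchor day for the 2100s is Sunday. For year 27: 27÷12 = 2 r 3, and 3÷4 = 0, so 2+3+0 = 5.
Sunday + 5 ≡ Friday — that's 2127's doomsday.
In June the doomsday date is Jun 6.
Jun 30 is 24 days after Jun 6; 24 mod 7 = 3, so Friday + 3 = Monday.

Monday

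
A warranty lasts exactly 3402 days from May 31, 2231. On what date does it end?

+366 (one year; includes Feb 29, 2232) → May 31, 2232 (3036 left).
+365 (one year) → May 31, 2233 (2671 left).
+365 (one year) → May 31, 2234 (2306 left).
+365 (one year) → May 31, 2235 (1941 left).
+366 (one year; includes Feb 29, 2236) → May 31, 2236 (1575 left).
+365 (one year) → May 31, 2237 (1210 left).
+365 (one year) → May 31, 2238 (845 left).
+365 (one year) → May 31, 2239 (480 left).
+366 (one year; includes Feb 29, 2240) → May 31, 2240 (114 left).
May has 31 days: +1 → Jun 1, 2240 (113 left).
Jun has 30 days: +30 → Jul 1, 2240 (83 left).
Jul has 31 days: +31 → Aug 1, 2240 (52 left).
Aug has 31 days: +31 → Sep 1, 2240 (21 left).
+21 → Sep 22, 2240.

September 22, 2240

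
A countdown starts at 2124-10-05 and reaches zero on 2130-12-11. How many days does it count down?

Oct 5, 2124 → Oct 5, 2125: 365 days.
Oct 5, 2125 → Oct 5, 2126: 365 days.
Oct 5, 2126 → Oct 5, 2127: 365 days.
Oct 5, 2127 → Oct 5, 2128: 366 days (Feb 29, 2128 is in that span).
Oct 5, 2128 → Oct 5, 2129: 365 days.
Oct 5, 2129 → Oct 5, 2130: 365 days.
Oct 5, 2130 → Nov 5, 2130: 31 days (October has 31).
Nov 5, 2130 → Dec 5, 2130: 30 days (November has 30).
Dec 5, 2130 → Dec 11, 2130: 6 days.
Total: 2258 days.

2258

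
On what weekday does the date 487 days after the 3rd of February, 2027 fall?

Sunday

First find the weekday of Feb 3, 2027. Doomsday rule: the anchor day for the 2000s is Tuesday. For year 27: 27÷12 = 2 r 3, and 3÷4 = 0, so 2+3+0 = 5.
Tuesday + 5 ≡ Sunday — that's 2027's doomsday.
In February the doomsday date is Feb 28 (2027 is not a leap year).
Feb 3 is 25 days before Feb 28; 25 mod 7 = 4, so Sunday − 4 = Wednesday.
487 mod 7 = 4, so 487 days after a Wednesday is Wednesday + 4 = Sunday.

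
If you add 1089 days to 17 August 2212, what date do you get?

August 11, 2215

+365 (one year) → Aug 17, 2213 (724 left).
+365 (one year) → Aug 17, 2214 (359 left).
Aug has 31 days: +15 → Sep 1, 2214 (344 left).
Sep has 30 days: +30 → Oct 1, 2214 (314 left).
Oct has 31 days: +31 → Nov 1, 2214 (283 left).
Nov has 30 days: +30 → Dec 1, 2214 (253 left).
Dec has 31 days: +31 → Jan 1, 2215 (222 left).
Jan has 31 days: +31 → Feb 1, 2215 (191 left).
Feb has 28 days: +28 → Mar 1, 2215 (163 left).
Mar has 31 days: +31 → Apr 1, 2215 (132 left).
Apr has 30 days: +30 → May 1, 2215 (102 left).
May has 31 days: +31 → Jun 1, 2215 (71 left).
Jun has 30 days: +30 → Jul 1, 2215 (41 left).
Jul has 31 days: +31 → Aug 1, 2215 (10 left).
+10 → Aug 11, 2215.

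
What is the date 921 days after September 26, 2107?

+366 (one year; includes Feb 29, 2108) → Sep 26, 2108 (555 left).
+365 (one year) → Sep 26, 2109 (190 left).
Sep has 30 days: +5 → Oct 1, 2109 (185 left).
Oct has 31 days: +31 → Nov 1, 2109 (154 left).
Nov has 30 days: +30 → Dec 1, 2109 (124 left).
Dec has 31 days: +31 → Jan 1, 2110 (93 left).
Jan has 31 days: +31 → Feb 1, 2110 (62 left).
Feb has 28 days: +28 → Mar 1, 2110 (34 left).
Mar has 31 days: +31 → Apr 1, 2110 (3 left).
+3 → Apr 4, 2110.

April 4, 2110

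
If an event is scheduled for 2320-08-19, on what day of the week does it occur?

Thursday

Doomsday rule: the anchor day for the 2300s is Wednesday. For year 20: 20÷12 = 1 r 8, and 8÷4 = 2, so 1+8+2 = 11.
Wednesday + 11 ≡ Sunday — that's 2320's doomsday.
In August the doomsday date is Aug 8.
Aug 19 is 11 days after Aug 8; 11 mod 7 = 4, so Sunday + 4 = Thursday.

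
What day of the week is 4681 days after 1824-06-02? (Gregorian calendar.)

First find the weekday of Jun 2, 1824. Doomsday rule: the anchor day for the 1800s is Friday. For year 24: 24÷12 = 2 r 0, and 0÷4 = 0, so 2+0+0 = 2.
Friday + 2 ≡ Sunday — that's 1824's doomsday.
In June the doomsday date is Jun 6.
Jun 2 is 4 days before Jun 6; 4 mod 7 = 4, so Sunday − 4 = Wednesday.
4681 mod 7 = 5, so 4681 days after a Wednesday is Wednesday + 5 = Monday.

Monday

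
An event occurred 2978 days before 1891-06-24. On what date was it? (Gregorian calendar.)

−365 (one year) → Jun 24, 1890 (2613 left).
−365 (one year) → Jun 24, 1889 (2248 left).
−365 (one year) → Jun 24, 1888 (1883 left).
−366 (one year; includes Feb 29, 1888) → Jun 24, 1887 (1517 left).
−365 (one year) → Jun 24, 1886 (1152 left).
−365 (one year) → Jun 24, 1885 (787 left).
−365 (one year) → Jun 24, 1884 (422 left).
−366 (one year; includes Feb 29, 1884) → Jun 24, 1883 (56 left).
−24 → May 31, 1883 (end of May, 31 days; 32 left).
−31 → Apr 30, 1883 (end of Apr, 30 days; 1 left).
−1 → Apr 29, 1883.

April 29, 1883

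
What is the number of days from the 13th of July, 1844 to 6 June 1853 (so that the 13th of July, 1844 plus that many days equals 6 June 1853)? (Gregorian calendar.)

3250

Jul 13, 1844 → Jul 13, 1845: 365 days.
Jul 13, 1845 → Jul 13, 1846: 365 days.
Jul 13, 1846 → Jul 13, 1847: 365 days.
Jul 13, 1847 → Jul 13, 1848: 366 days (Feb 29, 1848 is in that span).
Jul 13, 1848 → Jul 13, 1849: 365 days.
Jul 13, 1849 → Jul 13, 1850: 365 days.
Jul 13, 1850 → Jul 13, 1851: 365 days.
Jul 13, 1851 → Jul 13, 1852: 366 days (Feb 29, 1852 is in that span).
Jul 13, 1852 → Aug 13, 1852: 31 days (July has 31).
Aug 13, 1852 → Sep 13, 1852: 31 days (August has 31).
Sep 13, 1852 → Oct 13, 1852: 30 days (September has 30).
Oct 13, 1852 → Nov 13, 1852: 31 days (October has 31).
Nov 13, 1852 → Dec 13, 1852: 30 days (November has 30).
Dec 13, 1852 → Jan 13, 1853: 31 days (December has 31).
Jan 13, 1853 → Feb 13, 1853: 31 days (January has 31).
Feb 13, 1853 → Mar 13, 1853: 28 days (February has 28).
Mar 13, 1853 → Apr 13, 1853: 31 days (March has 31).
Apr 13, 1853 → May 13, 1853: 30 days (April has 30).
May 13, 1853 → Jun 6, 1853: 24 days.
Total: 3250 days.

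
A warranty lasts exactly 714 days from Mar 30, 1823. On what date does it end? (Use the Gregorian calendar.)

March 13, 1825

+366 (one year; includes Feb 29, 1824) → Mar 30, 1824 (348 left).
Mar has 31 days: +2 → Apr 1, 1824 (346 left).
Apr has 30 days: +30 → May 1, 1824 (316 left).
May has 31 days: +31 → Jun 1, 1824 (285 left).
Jun has 30 days: +30 → Jul 1, 1824 (255 left).
Jul has 31 days: +31 → Aug 1, 1824 (224 left).
Aug has 31 days: +31 → Sep 1, 1824 (193 left).
Sep has 30 days: +30 → Oct 1, 1824 (163 left).
Oct has 31 days: +31 → Nov 1, 1824 (132 left).
Nov has 30 days: +30 → Dec 1, 1824 (102 left).
Dec has 31 days: +31 → Jan 1, 1825 (71 left).
Jan has 31 days: +31 → Feb 1, 1825 (40 left).
Feb has 28 days: +28 → Mar 1, 1825 (12 left).
+12 → Mar 13, 1825.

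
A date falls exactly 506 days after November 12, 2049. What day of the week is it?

Sunday

First find the weekday of Nov 12, 2049. Doomsday rule: the anchor day for the 2000s is Tuesday. For year 49: 49÷12 = 4 r 1, and 1÷4 = 0, so 4+1+0 = 5.
Tuesday + 5 ≡ Sunday — that's 2049's doomsday.
In November the doomsday date is Nov 7.
Nov 12 is 5 days after Nov 7; 5 mod 7 = 5, so Sunday + 5 = Friday.
506 mod 7 = 2, so 506 days after a Friday is Friday + 2 = Sunday.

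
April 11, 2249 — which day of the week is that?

Doomsday rule: the anchor day for the 2200s is Friday. For year 49: 49÷12 = 4 r 1, and 1÷4 = 0, so 4+1+0 = 5.
Friday + 5 ≡ Wednesday — that's 2249's doomsday.
In April the doomsday date is Apr 4.
Apr 11 is 7 days after Apr 4; 7 mod 7 = 0, so Wednesday + 0 = Wednesday.

Wednesday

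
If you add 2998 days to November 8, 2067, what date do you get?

January 23, 2076

+366 (one year; includes Feb 29, 2068) → Nov 8, 2068 (2632 left).
+365 (one year) → Nov 8, 2069 (2267 left).
+365 (one year) → Nov 8, 2070 (1902 left).
+365 (one year) → Nov 8, 2071 (1537 left).
+366 (one year; includes Feb 29, 2072) → Nov 8, 2072 (1171 left).
+365 (one year) → Nov 8, 2073 (806 left).
+365 (one year) → Nov 8, 2074 (441 left).
+365 (one year) → Nov 8, 2075 (76 left).
Nov has 30 days: +23 → Dec 1, 2075 (53 left).
Dec has 31 days: +31 → Jan 1, 2076 (22 left).
+22 → Jan 23, 2076.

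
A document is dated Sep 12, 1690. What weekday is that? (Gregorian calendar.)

Tuesday

Doomsday rule: the anchor day for the 1600s is Tuesday. For year 90: 90÷12 = 7 r 6, and 6÷4 = 1, so 7+6+1 = 14.
Tuesday + 14 ≡ Tuesday — that's 1690's doomsday.
In September the doomsday date is Sep 5.
Sep 12 is 7 days after Sep 5; 7 mod 7 = 0, so Tuesday + 0 = Tuesday.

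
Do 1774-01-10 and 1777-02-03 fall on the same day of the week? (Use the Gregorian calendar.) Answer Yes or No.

From Jan 10, 1774 to Feb 3, 1777 is 1120 days.
1120 mod 7 = 0, so they are the same weekday.
(Jan 10, 1774 is a Monday; Feb 3, 1777 is a Monday.)

Yes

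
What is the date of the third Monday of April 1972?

April 17, 1972

April 1, 1972 is a Saturday.
The first Monday is therefore April 3 (2 days later).
The third Monday is 3 + 2×7 = April 17.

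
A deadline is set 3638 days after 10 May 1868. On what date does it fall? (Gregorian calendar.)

April 26, 1878

+365 (one year) → May 10, 1869 (3273 left).
+365 (one year) → May 10, 1870 (2908 left).
+365 (one year) → May 10, 1871 (2543 left).
+366 (one year; includes Feb 29, 1872) → May 10, 1872 (2177 left).
+365 (one year) → May 10, 1873 (1812 left).
+365 (one year) → May 10, 1874 (1447 left).
+365 (one year) → May 10, 1875 (1082 left).
+366 (one year; includes Feb 29, 1876) → May 10, 1876 (716 left).
+365 (one year) → May 10, 1877 (351 left).
May has 31 days: +22 → Jun 1, 1877 (329 left).
Jun has 30 days: +30 → Jul 1, 1877 (299 left).
Jul has 31 days: +31 → Aug 1, 1877 (268 left).
Aug has 31 days: +31 → Sep 1, 1877 (237 left).
Sep has 30 days: +30 → Oct 1, 1877 (207 left).
Oct has 31 days: +31 → Nov 1, 1877 (176 left).
Nov has 30 days: +30 → Dec 1, 1877 (146 left).
Dec has 31 days: +31 → Jan 1, 1878 (115 left).
Jan has 31 days: +31 → Feb 1, 1878 (84 left).
Feb has 28 days: +28 → Mar 1, 1878 (56 left).
Mar has 31 days: +31 → Apr 1, 1878 (25 left).
+25 → Apr 26, 1878.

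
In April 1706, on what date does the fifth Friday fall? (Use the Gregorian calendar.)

April 30, 1706

April 1, 1706 is a Thursday.
The first Friday is therefore April 2 (1 days later).
The fifth Friday is 2 + 4×7 = April 30.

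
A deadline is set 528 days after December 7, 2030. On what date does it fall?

May 18, 2032

+365 (one year) → Dec 7, 2031 (163 left).
Dec has 31 days: +25 → Jan 1, 2032 (138 left).
Jan has 31 days: +31 → Feb 1, 2032 (107 left).
Feb has 29 days: +29 → Mar 1, 2032 (78 left).
Mar has 31 days: +31 → Apr 1, 2032 (47 left).
Apr has 30 days: +30 → May 1, 2032 (17 left).
+17 → May 18, 2032.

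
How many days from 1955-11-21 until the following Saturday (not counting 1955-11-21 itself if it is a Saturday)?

Nov 21, 1955 is a Monday.
From Monday to the next Saturday is 5 days.

5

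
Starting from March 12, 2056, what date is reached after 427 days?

+365 (one year) → Mar 12, 2057 (62 left).
Mar has 31 days: +20 → Apr 1, 2057 (42 left).
Apr has 30 days: +30 → May 1, 2057 (12 left).
+12 → May 13, 2057.

May 13, 2057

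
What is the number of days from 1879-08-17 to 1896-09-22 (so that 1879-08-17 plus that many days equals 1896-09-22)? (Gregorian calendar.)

Aug 17, 1879 → Aug 17, 1880: 366 days (Feb 29, 1880 is in that span).
Aug 17, 1880 → Aug 17, 1881: 365 days.
Aug 17, 1881 → Aug 17, 1882: 365 days.
Aug 17, 1882 → Aug 17, 1883: 365 days.
Aug 17, 1883 → Aug 17, 1884: 366 days (Feb 29, 1884 is in that span).
Aug 17, 1884 → Aug 17, 1885: 365 days.
Aug 17, 1885 → Aug 17, 1886: 365 days.
Aug 17, 1886 → Aug 17, 1887: 365 days.
Aug 17, 1887 → Aug 17, 1888: 366 days (Feb 29, 1888 is in that span).
Aug 17, 1888 → Aug 17, 1889: 365 days.
Aug 17, 1889 → Aug 17, 1890: 365 days.
Aug 17, 1890 → Aug 17, 1891: 365 days.
Aug 17, 1891 → Aug 17, 1892: 366 days (Feb 29, 1892 is in that span).
Aug 17, 1892 → Aug 17, 1893: 365 days.
Aug 17, 1893 → Aug 17, 1894: 365 days.
Aug 17, 1894 → Aug 17, 1895: 365 days.
Aug 17, 1895 → Aug 17, 1896: 366 days (Feb 29, 1896 is in that span).
Aug 17, 1896 → Sep 17, 1896: 31 days (August has 31).
Sep 17, 1896 → Sep 22, 1896: 5 days.
Total: 6246 days.

6246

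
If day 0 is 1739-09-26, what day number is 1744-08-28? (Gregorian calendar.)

1798

Sep 26, 1739 → Sep 26, 1740: 366 days (Feb 29, 1740 is in that span).
Sep 26, 1740 → Sep 26, 1741: 365 days.
Sep 26, 1741 → Sep 26, 1742: 365 days.
Sep 26, 1742 → Sep 26, 1743: 365 days.
Sep 26, 1743 → Oct 26, 1743: 30 days (September has 30).
Oct 26, 1743 → Nov 26, 1743: 31 days (October has 31).
Nov 26, 1743 → Dec 26, 1743: 30 days (November has 30).
Dec 26, 1743 → Jan 26, 1744: 31 days (December has 31).
Jan 26, 1744 → Feb 26, 1744: 31 days (January has 31).
Feb 26, 1744 → Mar 26, 1744: 29 days (February has 29).
Mar 26, 1744 → Apr 26, 1744: 31 days (March has 31).
Apr 26, 1744 → May 26, 1744: 30 days (April has 30).
May 26, 1744 → Jun 26, 1744: 31 days (May has 31).
Jun 26, 1744 → Jul 26, 1744: 30 days (June has 30).
Jul 26, 1744 → Aug 26, 1744: 31 days (July has 31).
Aug 26, 1744 → Aug 28, 1744: 2 days.
Total: 1798 days.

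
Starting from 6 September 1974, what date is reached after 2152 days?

+365 (one year) → Sep 6, 1975 (1787 left).
+366 (one year; includes Feb 29, 1976) → Sep 6, 1976 (1421 left).
+365 (one year) → Sep 6, 1977 (1056 left).
+365 (one year) → Sep 6, 1978 (691 left).
+365 (one year) → Sep 6, 1979 (326 left).
Sep has 30 days: +25 → Oct 1, 1979 (301 left).
Oct has 31 days: +31 → Nov 1, 1979 (270 left).
Nov has 30 days: +30 → Dec 1, 1979 (240 left).
Dec has 31 days: +31 → Jan 1, 1980 (209 left).
Jan has 31 days: +31 → Feb 1, 1980 (178 left).
Feb has 29 days: +29 → Mar 1, 1980 (149 left).
Mar has 31 days: +31 → Apr 1, 1980 (118 left).
Apr has 30 days: +30 → May 1, 1980 (88 left).
May has 31 days: +31 → Jun 1, 1980 (57 left).
Jun has 30 days: +30 → Jul 1, 1980 (27 left).
+27 → Jul 28, 1980.

July 28, 1980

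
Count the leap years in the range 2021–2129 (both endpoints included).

26

Multiples of 4 in [2021,2129]: 27.
Of those, multiples of 100: 1 (not leap unless ÷400).
Multiples of 400: 0.
Leap years = 27 − 1 + 0 = 26.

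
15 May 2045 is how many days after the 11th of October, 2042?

Oct 11, 2042 → Oct 11, 2043: 365 days.
Oct 11, 2043 → Oct 11, 2044: 366 days (Feb 29, 2044 is in that span).
Oct 11, 2044 → Nov 11, 2044: 31 days (October has 31).
Nov 11, 2044 → Dec 11, 2044: 30 days (November has 30).
Dec 11, 2044 → Jan 11, 2045: 31 days (December has 31).
Jan 11, 2045 → Feb 11, 2045: 31 days (January has 31).
Feb 11, 2045 → Mar 11, 2045: 28 days (February has 28).
Mar 11, 2045 → Apr 11, 2045: 31 days (March has 31).
Apr 11, 2045 → May 11, 2045: 30 days (April has 30).
May 11, 2045 → May 15, 2045: 4 days.
Total: 947 days.

947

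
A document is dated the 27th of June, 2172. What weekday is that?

Saturday

January 1, 2172 is a Wednesday.
Jan 1, 2172 → Feb 1, 2172: 31 days (January has 31).
Feb 1, 2172 → Mar 1, 2172: 29 days (February has 29).
Mar 1, 2172 → Apr 1, 2172: 31 days (March has 31).
Apr 1, 2172 → May 1, 2172: 30 days (April has 30).
May 1, 2172 → Jun 1, 2172: 31 days (May has 31).
Jun 1, 2172 → Jun 27, 2172: 26 days.
Total: 178 days.
178 mod 7 = 3, so Wednesday + 3 = Saturday.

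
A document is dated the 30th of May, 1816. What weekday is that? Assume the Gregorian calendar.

January 1, 1816 is a Monday.
Jan 1, 1816 → Feb 1, 1816: 31 days (January has 31).
Feb 1, 1816 → Mar 1, 1816: 29 days (February has 29).
Mar 1, 1816 → Apr 1, 1816: 31 days (March has 31).
Apr 1, 1816 → May 1, 1816: 30 days (April has 30).
May 1, 1816 → May 30, 1816: 29 days.
Total: 150 days.
150 mod 7 = 3, so Monday + 3 = Thursday.

Thursday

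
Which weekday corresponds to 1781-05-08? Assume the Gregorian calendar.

Doomsday rule: the anchor day for the 1700s is Sunday. For year 81: 81÷12 = 6 r 9, and 9÷4 = 2, so 6+9+2 = 17.
Sunday + 17 ≡ Wednesday — that's 1781's doomsday.
In May the doomsday date is May 9.
May 8 is 1 day before May 9; 1 mod 7 = 1, so Wednesday − 1 = Tuesday.

Tuesday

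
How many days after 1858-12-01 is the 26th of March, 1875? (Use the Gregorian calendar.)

Dec 1, 1858 → Dec 1, 1859: 365 days.
Dec 1, 1859 → Dec 1, 1860: 366 days (Feb 29, 1860 is in that span).
Dec 1, 1860 → Dec 1, 1861: 365 days.
Dec 1, 1861 → Dec 1, 1862: 365 days.
Dec 1, 1862 → Dec 1, 1863: 365 days.
Dec 1, 1863 → Dec 1, 1864: 366 days (Feb 29, 1864 is in that span).
Dec 1, 1864 → Dec 1, 1865: 365 days.
Dec 1, 1865 → Dec 1, 1866: 365 days.
Dec 1, 1866 → Dec 1, 1867: 365 days.
Dec 1, 1867 → Dec 1, 1868: 366 days (Feb 29, 1868 is in that span).
Dec 1, 1868 → Dec 1, 1869: 365 days.
Dec 1, 1869 → Dec 1, 1870: 365 days.
Dec 1, 1870 → Dec 1, 1871: 365 days.
Dec 1, 1871 → Dec 1, 1872: 366 days (Feb 29, 1872 is in that span).
Dec 1, 1872 → Dec 1, 1873: 365 days.
Dec 1, 1873 → Dec 1, 1874: 365 days.
Dec 1, 1874 → Jan 1, 1875: 31 days (December has 31).
Jan 1, 1875 → Feb 1, 1875: 31 days (January has 31).
Feb 1, 1875 → Mar 1, 1875: 28 days (February has 28).
Mar 1, 1875 → Mar 26, 1875: 25 days.
Total: 5959 days.

5959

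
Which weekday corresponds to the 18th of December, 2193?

Wednesday

Doomsday rule: the anchor day for the 2100s is Sunday. For year 93: 93÷12 = 7 r 9, and 9÷4 = 2, so 7+9+2 = 18.
Sunday + 18 ≡ Thursday — that's 2193's doomsday.
In December the doomsday date is Dec 12.
Dec 18 is 6 days after Dec 12; 6 mod 7 = 6, so Thursday + 6 = Wednesday.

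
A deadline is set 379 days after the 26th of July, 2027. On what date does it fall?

Jul has 31 days: +6 → Aug 1, 2027 (373 left).
Aug has 31 days: +31 → Sep 1, 2027 (342 left).
Sep has 30 days: +30 → Oct 1, 2027 (312 left).
Oct has 31 days: +31 → Nov 1, 2027 (281 left).
Nov has 30 days: +30 → Dec 1, 2027 (251 left).
Dec has 31 days: +31 → Jan 1, 2028 (220 left).
Jan has 31 days: +31 → Feb 1, 2028 (189 left).
Feb has 29 days: +29 → Mar 1, 2028 (160 left).
Mar has 31 days: +31 → Apr 1, 2028 (129 left).
Apr has 30 days: +30 → May 1, 2028 (99 left).
May has 31 days: +31 → Jun 1, 2028 (68 left).
Jun has 30 days: +30 → Jul 1, 2028 (38 left).
Jul has 31 days: +31 → Aug 1, 2028 (7 left).
+7 → Aug 8, 2028.

August 8, 2028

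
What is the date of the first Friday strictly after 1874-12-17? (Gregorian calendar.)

December 18, 1874

Dec 17, 1874 is a Thursday.
From Thursday to the next Friday is 1 day.
Dec 17, 1874 + 1 = Dec 18, 1874.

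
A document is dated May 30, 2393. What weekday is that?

Doomsday rule: the anchor day for the 2300s is Wednesday. For year 93: 93÷12 = 7 r 9, and 9÷4 = 2, so 7+9+2 = 18.
Wednesday + 18 ≡ Sunday — that's 2393's doomsday.
In May the doomsday date is May 9.
May 30 is 21 days after May 9; 21 mod 7 = 0, so Sunday + 0 = Sunday.

Sunday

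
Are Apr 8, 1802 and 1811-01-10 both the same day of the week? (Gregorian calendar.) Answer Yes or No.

Yes

From Apr 8, 1802 to Jan 10, 1811 is 3199 days.
3199 mod 7 = 0, so they are the same weekday.
(Apr 8, 1802 is a Thursday; Jan 10, 1811 is a Thursday.)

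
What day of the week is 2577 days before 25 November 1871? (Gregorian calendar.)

Friday

Nov 25, 1871 is a Saturday.
2577 mod 7 = 1, so 2577 days before a Saturday is Saturday − 1 = Friday.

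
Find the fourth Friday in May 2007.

May 25, 2007

May 1, 2007 is a Tuesday.
The first Friday is therefore May 4 (3 days later).
The fourth Friday is 4 + 3×7 = May 25.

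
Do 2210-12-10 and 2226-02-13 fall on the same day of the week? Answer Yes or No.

From Dec 10, 2210 to Feb 13, 2226 is 5544 days.
5544 mod 7 = 0, so they are the same weekday.
(Dec 10, 2210 is a Monday; Feb 13, 2226 is a Monday.)

Yes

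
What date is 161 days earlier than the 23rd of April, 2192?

−23 → Mar 31, 2192 (end of Mar, 31 days; 138 left).
−31 → Feb 29, 2192 (end of Feb, 29 days; 107 left).
−29 → Jan 31, 2192 (end of Jan, 31 days; 78 left).
−31 → Dec 31, 2191 (end of Dec, 31 days; 47 left).
−31 → Nov 30, 2191 (end of Nov, 30 days; 16 left).
−16 → Nov 14, 2191.

November 14, 2191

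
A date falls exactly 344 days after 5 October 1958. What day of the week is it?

Oct 5, 1958 is a Sunday.
344 mod 7 = 1, so 344 days after a Sunday is Sunday + 1 = Monday.

Monday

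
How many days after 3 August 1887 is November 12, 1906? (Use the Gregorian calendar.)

7040

Aug 3, 1887 → Aug 3, 1888: 366 days (Feb 29, 1888 is in that span).
Aug 3, 1888 → Aug 3, 1889: 365 days.
Aug 3, 1889 → Aug 3, 1890: 365 days.
Aug 3, 1890 → Aug 3, 1891: 365 days.
Aug 3, 1891 → Aug 3, 1892: 366 days (Feb 29, 1892 is in that span).
Aug 3, 1892 → Aug 3, 1893: 365 days.
Aug 3, 1893 → Aug 3, 1894: 365 days.
Aug 3, 1894 → Aug 3, 1895: 365 days.
Aug 3, 1895 → Aug 3, 1896: 366 days (Feb 29, 1896 is in that span).
Aug 3, 1896 → Aug 3, 1897: 365 days.
Aug 3, 1897 → Aug 3, 1898: 365 days.
Aug 3, 1898 → Aug 3, 1899: 365 days.
Aug 3, 1899 → Aug 3, 1900: 365 days.
Aug 3, 1900 → Aug 3, 1901: 365 days.
Aug 3, 1901 → Aug 3, 1902: 365 days.
Aug 3, 1902 → Aug 3, 1903: 365 days.
Aug 3, 1903 → Aug 3, 1904: 366 days (Feb 29, 1904 is in that span).
Aug 3, 1904 → Aug 3, 1905: 365 days.
Aug 3, 1905 → Aug 3, 1906: 365 days.
Aug 3, 1906 → Sep 3, 1906: 31 days (August has 31).
Sep 3, 1906 → Oct 3, 1906: 30 days (September has 30).
Oct 3, 1906 → Nov 3, 1906: 31 days (October has 31).
Nov 3, 1906 → Nov 12, 1906: 9 days.
Total: 7040 days.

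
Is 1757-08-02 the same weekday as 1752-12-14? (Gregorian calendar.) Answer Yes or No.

No

From Dec 14, 1752 to Aug 2, 1757 is 1692 days.
1692 mod 7 = 5, so they are different weekdays.
(Dec 14, 1752 is a Thursday; Aug 2, 1757 is a Tuesday.)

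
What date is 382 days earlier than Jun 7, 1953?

May 21, 1952

−7 → May 31, 1953 (end of May, 31 days; 375 left).
−31 → Apr 30, 1953 (end of Apr, 30 days; 344 left).
−30 → Mar 31, 1953 (end of Mar, 31 days; 314 left).
−31 → Feb 28, 1953 (end of Feb, 28 days; 283 left).
−28 → Jan 31, 1953 (end of Jan, 31 days; 255 left).
−31 → Dec 31, 1952 (end of Dec, 31 days; 224 left).
−31 → Nov 30, 1952 (end of Nov, 30 days; 193 left).
−30 → Oct 31, 1952 (end of Oct, 31 days; 163 left).
−31 → Sep 30, 1952 (end of Sep, 30 days; 132 left).
−30 → Aug 31, 1952 (end of Aug, 31 days; 102 left).
−31 → Jul 31, 1952 (end of Jul, 31 days; 71 left).
−31 → Jun 30, 1952 (end of Jun, 30 days; 40 left).
−30 → May 31, 1952 (end of May, 31 days; 10 left).
−10 → May 21, 1952.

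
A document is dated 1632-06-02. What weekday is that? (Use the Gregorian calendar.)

Wednesday

Doomsday rule: the anchor day for the 1600s is Tuesday. For year 32: 32÷12 = 2 r 8, and 8÷4 = 2, so 2+8+2 = 12.
Tuesday + 12 ≡ Sunday — that's 1632's doomsday.
In June the doomsday date is Jun 6.
Jun 2 is 4 days before Jun 6; 4 mod 7 = 4, so Sunday − 4 = Wednesday.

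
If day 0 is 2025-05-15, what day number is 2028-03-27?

1047

May 15, 2025 → May 15, 2026: 365 days.
May 15, 2026 → May 15, 2027: 365 days.
May 15, 2027 → Jun 15, 2027: 31 days (May has 31).
Jun 15, 2027 → Jul 15, 2027: 30 days (June has 30).
Jul 15, 2027 → Aug 15, 2027: 31 days (July has 31).
Aug 15, 2027 → Sep 15, 2027: 31 days (August has 31).
Sep 15, 2027 → Oct 15, 2027: 30 days (September has 30).
Oct 15, 2027 → Nov 15, 2027: 31 days (October has 31).
Nov 15, 2027 → Dec 15, 2027: 30 days (November has 30).
Dec 15, 2027 → Jan 15, 2028: 31 days (December has 31).
Jan 15, 2028 → Feb 15, 2028: 31 days (January has 31).
Feb 15, 2028 → Mar 15, 2028: 29 days (February has 29).
Mar 15, 2028 → Mar 27, 2028: 12 days.
Total: 1047 days.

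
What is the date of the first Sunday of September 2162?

September 5, 2162

September 1, 2162 is a Wednesday.
The first Sunday is therefore September 5 (4 days later).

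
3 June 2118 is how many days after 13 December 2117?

Dec 13, 2117 → Jan 13, 2118: 31 days (December has 31).
Jan 13, 2118 → Feb 13, 2118: 31 days (January has 31).
Feb 13, 2118 → Mar 13, 2118: 28 days (February has 28).
Mar 13, 2118 → Apr 13, 2118: 31 days (March has 31).
Apr 13, 2118 → May 13, 2118: 30 days (April has 30).
May 13, 2118 → Jun 3, 2118: 21 days.
Total: 172 days.

172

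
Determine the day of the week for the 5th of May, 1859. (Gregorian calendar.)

Thursday

Doomsday rule: the anchor day for the 1800s is Friday. For year 59: 59÷12 = 4 r 11, and 11÷4 = 2, so 4+11+2 = 17.
Friday + 17 ≡ Monday — that's 1859's doomsday.
In May the doomsday date is May 9.
May 5 is 4 days before May 9; 4 mod 7 = 4, so Monday − 4 = Thursday.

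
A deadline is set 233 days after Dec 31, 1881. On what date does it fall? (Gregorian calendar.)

August 21, 1882

Dec has 31 days: +1 → Jan 1, 1882 (232 left).
Jan has 31 days: +31 → Feb 1, 1882 (201 left).
Feb has 28 days: +28 → Mar 1, 1882 (173 left).
Mar has 31 days: +31 → Apr 1, 1882 (142 left).
Apr has 30 days: +30 → May 1, 1882 (112 left).
May has 31 days: +31 → Jun 1, 1882 (81 left).
Jun has 30 days: +30 → Jul 1, 1882 (51 left).
Jul has 31 days: +31 → Aug 1, 1882 (20 left).
+20 → Aug 21, 1882.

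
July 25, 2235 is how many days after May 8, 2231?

1539

May 8, 2231 → May 8, 2232: 366 days (Feb 29, 2232 is in that span).
May 8, 2232 → May 8, 2233: 365 days.
May 8, 2233 → May 8, 2234: 365 days.
May 8, 2234 → May 8, 2235: 365 days.
May 8, 2235 → Jun 8, 2235: 31 days (May has 31).
Jun 8, 2235 → Jul 8, 2235: 30 days (June has 30).
Jul 8, 2235 → Jul 25, 2235: 17 days.
Total: 1539 days.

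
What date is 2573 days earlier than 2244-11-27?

−366 (one year; includes Feb 29, 2244) → Nov 27, 2243 (2207 left).
−365 (one year) → Nov 27, 2242 (1842 left).
−365 (one year) → Nov 27, 2241 (1477 left).
−365 (one year) → Nov 27, 2240 (1112 left).
−366 (one year; includes Feb 29, 2240) → Nov 27, 2239 (746 left).
−365 (one year) → Nov 27, 2238 (381 left).
−27 → Oct 31, 2238 (end of Oct, 31 days; 354 left).
−31 → Sep 30, 2238 (end of Sep, 30 days; 323 left).
−30 → Aug 31, 2238 (end of Aug, 31 days; 293 left).
−31 → Jul 31, 2238 (end of Jul, 31 days; 262 left).
−31 → Jun 30, 2238 (end of Jun, 30 days; 231 left).
−30 → May 31, 2238 (end of May, 31 days; 201 left).
−31 → Apr 30, 2238 (end of Apr, 30 days; 170 left).
−30 → Mar 31, 2238 (end of Mar, 31 days; 140 left).
−31 → Feb 28, 2238 (end of Feb, 28 days; 109 left).
−28 → Jan 31, 2238 (end of Jan, 31 days; 81 left).
−31 → Dec 31, 2237 (end of Dec, 31 days; 50 left).
−31 → Nov 30, 2237 (end of Nov, 30 days; 19 left).
−19 → Nov 11, 2237.

November 11, 2237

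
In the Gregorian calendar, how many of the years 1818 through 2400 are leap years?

Multiples of 4 in [1818,2400]: 146.
Of those, multiples of 100: 6 (not leap unless ÷400).
Multiples of 400: 2.
Leap years = 146 − 6 + 2 = 142.

142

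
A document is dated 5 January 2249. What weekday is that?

Doomsday rule: the anchor day for the 2200s is Friday. For year 49: 49÷12 = 4 r 1, and 1÷4 = 0, so 4+1+0 = 5.
Friday + 5 ≡ Wednesday — that's 2249's doomsday.
In January the doomsday date is Jan 3 (2249 is not a leap year).
Jan 5 is 2 days after Jan 3; 2 mod 7 = 2, so Wednesday + 2 = Friday.

Friday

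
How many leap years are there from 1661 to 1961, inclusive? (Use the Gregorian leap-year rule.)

72

Multiples of 4 in [1661,1961]: 75.
Of those, multiples of 100: 3 (not leap unless ÷400).
Multiples of 400: 0.
Leap years = 75 − 3 + 0 = 72.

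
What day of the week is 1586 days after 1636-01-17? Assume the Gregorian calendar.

First find the weekday of Jan 17, 1636. Doomsday rule: the anchor day for the 1600s is Tuesday. For year 36: 36÷12 = 3 r 0, and 0÷4 = 0, so 3+0+0 = 3.
Tuesday + 3 ≡ Friday — that's 1636's doomsday.
In January the doomsday date is Jan 4 (1636 is a leap year (divisible by 4)).
Jan 17 is 13 days after Jan 4; 13 mod 7 = 6, so Friday + 6 = Thursday.
1586 mod 7 = 4, so 1586 days after a Thursday is Thursday + 4 = Monday.

Monday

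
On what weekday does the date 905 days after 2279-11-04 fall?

Nov 4, 2279 is a Tuesday.
905 mod 7 = 2, so 905 days after a Tuesday is Tuesday + 2 = Thursday.

Thursday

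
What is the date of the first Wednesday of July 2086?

July 3, 2086

July 1, 2086 is a Monday.
The first Wednesday is therefore July 3 (2 days later).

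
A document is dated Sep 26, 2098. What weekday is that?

January 1, 2098 is a Wednesday.
Jan 1, 2098 → Feb 1, 2098: 31 days (January has 31).
Feb 1, 2098 → Mar 1, 2098: 28 days (February has 28).
Mar 1, 2098 → Apr 1, 2098: 31 days (March has 31).
Apr 1, 2098 → May 1, 2098: 30 days (April has 30).
May 1, 2098 → Jun 1, 2098: 31 days (May has 31).
Jun 1, 2098 → Jul 1, 2098: 30 days (June has 30).
Jul 1, 2098 → Aug 1, 2098: 31 days (July has 31).
Aug 1, 2098 → Sep 1, 2098: 31 days (August has 31).
Sep 1, 2098 → Sep 26, 2098: 25 days.
Total: 268 days.
268 mod 7 = 2, so Wednesday + 2 = Friday.

Friday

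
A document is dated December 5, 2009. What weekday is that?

Saturday

January 1, 2009 is a Thursday.
Jan 1, 2009 → Feb 1, 2009: 31 days (January has 31).
Feb 1, 2009 → Mar 1, 2009: 28 days (February has 28).
Mar 1, 2009 → Apr 1, 2009: 31 days (March has 31).
Apr 1, 2009 → May 1, 2009: 30 days (April has 30).
May 1, 2009 → Jun 1, 2009: 31 days (May has 31).
Jun 1, 2009 → Jul 1, 2009: 30 days (June has 30).
Jul 1, 2009 → Aug 1, 2009: 31 days (July has 31).
Aug 1, 2009 → Sep 1, 2009: 31 days (August has 31).
Sep 1, 2009 → Oct 1, 2009: 30 days (September has 30).
Oct 1, 2009 → Nov 1, 2009: 31 days (October has 31).
Nov 1, 2009 → Dec 1, 2009: 30 days (November has 30).
Dec 1, 2009 → Dec 5, 2009: 4 days.
Total: 338 days.
338 mod 7 = 2, so Thursday + 2 = Saturday.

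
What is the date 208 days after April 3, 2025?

Apr has 30 days: +28 → May 1, 2025 (180 left).
May has 31 days: +31 → Jun 1, 2025 (149 left).
Jun has 30 days: +30 → Jul 1, 2025 (119 left).
Jul has 31 days: +31 → Aug 1, 2025 (88 left).
Aug has 31 days: +31 → Sep 1, 2025 (57 left).
Sep has 30 days: +30 → Oct 1, 2025 (27 left).
+27 → Oct 28, 2025.

October 28, 2025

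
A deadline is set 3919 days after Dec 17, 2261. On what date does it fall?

September 9, 2272

+365 (one year) → Dec 17, 2262 (3554 left).
+365 (one year) → Dec 17, 2263 (3189 left).
+366 (one year; includes Feb 29, 2264) → Dec 17, 2264 (2823 left).
+365 (one year) → Dec 17, 2265 (2458 left).
+365 (one year) → Dec 17, 2266 (2093 left).
+365 (one year) → Dec 17, 2267 (1728 left).
+366 (one year; includes Feb 29, 2268) → Dec 17, 2268 (1362 left).
+365 (one year) → Dec 17, 2269 (997 left).
+365 (one year) → Dec 17, 2270 (632 left).
+365 (one year) → Dec 17, 2271 (267 left).
Dec has 31 days: +15 → Jan 1, 2272 (252 left).
Jan has 31 days: +31 → Feb 1, 2272 (221 left).
Feb has 29 days: +29 → Mar 1, 2272 (192 left).
Mar has 31 days: +31 → Apr 1, 2272 (161 left).
Apr has 30 days: +30 → May 1, 2272 (131 left).
May has 31 days: +31 → Jun 1, 2272 (100 left).
Jun has 30 days: +30 → Jul 1, 2272 (70 left).
Jul has 31 days: +31 → Aug 1, 2272 (39 left).
Aug has 31 days: +31 → Sep 1, 2272 (8 left).
+8 → Sep 9, 2272.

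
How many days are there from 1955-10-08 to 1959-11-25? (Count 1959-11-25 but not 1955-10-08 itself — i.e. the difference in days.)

Oct 8, 1955 → Oct 8, 1956: 366 days (Feb 29, 1956 is in that span).
Oct 8, 1956 → Oct 8, 1957: 365 days.
Oct 8, 1957 → Oct 8, 1958: 365 days.
Oct 8, 1958 → Oct 8, 1959: 365 days.
Oct 8, 1959 → Nov 8, 1959: 31 days (October has 31).
Nov 8, 1959 → Nov 25, 1959: 17 days.
Total: 1509 days.

1509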